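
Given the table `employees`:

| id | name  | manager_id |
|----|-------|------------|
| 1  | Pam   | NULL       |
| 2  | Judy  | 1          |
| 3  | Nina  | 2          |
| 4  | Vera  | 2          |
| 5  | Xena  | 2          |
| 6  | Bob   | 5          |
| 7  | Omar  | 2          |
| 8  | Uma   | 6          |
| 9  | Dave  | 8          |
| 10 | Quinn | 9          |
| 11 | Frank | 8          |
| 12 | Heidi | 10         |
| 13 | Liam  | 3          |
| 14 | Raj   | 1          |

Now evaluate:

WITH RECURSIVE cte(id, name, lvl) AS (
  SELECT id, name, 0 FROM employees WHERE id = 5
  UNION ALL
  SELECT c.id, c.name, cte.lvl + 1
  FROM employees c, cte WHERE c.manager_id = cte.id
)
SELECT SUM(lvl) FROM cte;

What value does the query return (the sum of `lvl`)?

18

Base: id=5 (Xena) at lvl 0.
Iteration 1: rows with manager_id in {5} -> Bob (id 6, lvl 1).
Iteration 2: rows with manager_id in {6} -> Uma (id 8, lvl 2).
Iteration 3: rows with manager_id in {8} -> Dave (id 9, lvl 3), Frank (id 11, lvl 3).
Iteration 4: rows with manager_id in {9,11} -> Quinn (id 10, lvl 4).
Iteration 5: rows with manager_id in {10} -> Heidi (id 12, lvl 5).
Iteration 6: no rows with manager_id in {12}; recursion stops.
SUM(lvl) = 0 + 1 + 2 + 3 + 3 + 4 + 5 = 18.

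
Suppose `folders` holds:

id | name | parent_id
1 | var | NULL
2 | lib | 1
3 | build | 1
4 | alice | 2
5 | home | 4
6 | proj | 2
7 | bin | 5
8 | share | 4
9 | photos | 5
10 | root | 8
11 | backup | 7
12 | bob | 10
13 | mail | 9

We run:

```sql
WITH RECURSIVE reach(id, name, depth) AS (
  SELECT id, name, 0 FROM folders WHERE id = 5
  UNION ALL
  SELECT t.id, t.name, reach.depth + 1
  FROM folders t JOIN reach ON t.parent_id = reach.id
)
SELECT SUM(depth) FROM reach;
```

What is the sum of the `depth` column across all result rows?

Base: id=5 (home) at depth 0.
Iteration 1: rows with parent_id in {5} -> bin (id 7, depth 1), photos (id 9, depth 1).
Iteration 2: rows with parent_id in {7,9} -> backup (id 11, depth 2), mail (id 13, depth 2).
Iteration 3: no rows with parent_id in {11,13}; recursion stops.
SUM(depth) = 0 + 1 + 1 + 2 + 2 = 6.

6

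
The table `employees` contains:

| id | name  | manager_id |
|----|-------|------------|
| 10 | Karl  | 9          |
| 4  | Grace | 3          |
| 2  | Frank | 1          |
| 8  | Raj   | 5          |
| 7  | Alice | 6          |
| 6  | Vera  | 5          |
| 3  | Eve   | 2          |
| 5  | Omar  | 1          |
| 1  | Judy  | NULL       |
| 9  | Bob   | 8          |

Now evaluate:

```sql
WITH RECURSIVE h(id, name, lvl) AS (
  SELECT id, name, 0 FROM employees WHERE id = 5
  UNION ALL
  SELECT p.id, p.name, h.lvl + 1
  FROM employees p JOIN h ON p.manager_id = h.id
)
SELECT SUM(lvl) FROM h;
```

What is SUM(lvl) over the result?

Base: id=5 (Omar) at lvl 0.
Iteration 1: rows with manager_id in {5} -> Vera (id 6, lvl 1), Raj (id 8, lvl 1).
Iteration 2: rows with manager_id in {6,8} -> Alice (id 7, lvl 2), Bob (id 9, lvl 2).
Iteration 3: rows with manager_id in {7,9} -> Karl (id 10, lvl 3).
Iteration 4: no rows with manager_id in {10}; recursion stops.
SUM(lvl) = 0 + 1 + 1 + 2 + 2 + 3 = 9.

9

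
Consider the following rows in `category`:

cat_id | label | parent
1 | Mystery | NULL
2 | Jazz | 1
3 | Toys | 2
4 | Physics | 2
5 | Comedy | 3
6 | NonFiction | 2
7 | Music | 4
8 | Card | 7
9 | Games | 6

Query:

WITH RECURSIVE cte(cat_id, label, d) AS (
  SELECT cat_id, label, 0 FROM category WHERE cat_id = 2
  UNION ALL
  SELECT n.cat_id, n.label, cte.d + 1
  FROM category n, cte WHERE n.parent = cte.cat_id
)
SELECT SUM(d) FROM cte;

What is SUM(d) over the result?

12

Base: cat_id=2 (Jazz) at d 0.
Iteration 1: rows with parent in {2} -> Toys (id 3, d 1), Physics (id 4, d 1), NonFiction (id 6, d 1).
Iteration 2: rows with parent in {3,4,6} -> Comedy (id 5, d 2), Music (id 7, d 2), Games (id 9, d 2).
Iteration 3: rows with parent in {5,7,9} -> Card (id 8, d 3).
Iteration 4: no rows with parent in {8}; recursion stops.
SUM(d) = 0 + 1 + 1 + 1 + 2 + 2 + 2 + 3 = 12.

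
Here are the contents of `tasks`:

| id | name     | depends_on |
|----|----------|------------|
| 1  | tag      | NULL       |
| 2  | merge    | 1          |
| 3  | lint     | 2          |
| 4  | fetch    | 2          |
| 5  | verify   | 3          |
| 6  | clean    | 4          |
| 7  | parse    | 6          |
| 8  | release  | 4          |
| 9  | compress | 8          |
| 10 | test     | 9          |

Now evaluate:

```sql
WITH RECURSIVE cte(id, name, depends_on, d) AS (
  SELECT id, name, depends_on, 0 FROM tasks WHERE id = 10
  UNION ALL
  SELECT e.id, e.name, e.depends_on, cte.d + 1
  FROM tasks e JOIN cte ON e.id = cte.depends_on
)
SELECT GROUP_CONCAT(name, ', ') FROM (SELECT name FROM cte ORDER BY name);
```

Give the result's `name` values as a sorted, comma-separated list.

Base: id=10 (test), depends_on=9, d 0.
Iteration 1: join on id=9 -> compress (id 9, depends_on=8, d 1).
Iteration 2: join on id=8 -> release (id 8, depends_on=4, d 2).
Iteration 3: join on id=4 -> fetch (id 4, depends_on=2, d 3).
Iteration 4: join on id=2 -> merge (id 2, depends_on=1, d 4).
Iteration 5: join on id=1 -> tag (id 1, depends_on=NULL, d 5).
Iteration 6: depends_on is NULL; no match; recursion stops.

compress, fetch, merge, release, tag, test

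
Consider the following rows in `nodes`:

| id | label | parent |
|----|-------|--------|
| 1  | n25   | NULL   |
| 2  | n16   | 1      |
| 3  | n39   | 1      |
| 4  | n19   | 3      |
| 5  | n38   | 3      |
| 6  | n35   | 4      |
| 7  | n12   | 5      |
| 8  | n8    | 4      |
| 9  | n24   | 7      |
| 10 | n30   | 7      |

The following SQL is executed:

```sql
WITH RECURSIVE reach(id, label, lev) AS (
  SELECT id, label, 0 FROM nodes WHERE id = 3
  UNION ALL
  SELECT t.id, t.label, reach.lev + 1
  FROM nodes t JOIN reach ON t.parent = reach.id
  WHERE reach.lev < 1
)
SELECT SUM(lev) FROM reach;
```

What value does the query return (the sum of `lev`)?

Base: id=3 (n39) at lev 0.
Iteration 1: rows with parent in {3} -> n19 (id 4, lev 1), n38 (id 5, lev 1).
Iteration 2: lev < 1 fails for all current rows; recursion stops.
SUM(lev) = 0 + 1 + 1 = 2.

2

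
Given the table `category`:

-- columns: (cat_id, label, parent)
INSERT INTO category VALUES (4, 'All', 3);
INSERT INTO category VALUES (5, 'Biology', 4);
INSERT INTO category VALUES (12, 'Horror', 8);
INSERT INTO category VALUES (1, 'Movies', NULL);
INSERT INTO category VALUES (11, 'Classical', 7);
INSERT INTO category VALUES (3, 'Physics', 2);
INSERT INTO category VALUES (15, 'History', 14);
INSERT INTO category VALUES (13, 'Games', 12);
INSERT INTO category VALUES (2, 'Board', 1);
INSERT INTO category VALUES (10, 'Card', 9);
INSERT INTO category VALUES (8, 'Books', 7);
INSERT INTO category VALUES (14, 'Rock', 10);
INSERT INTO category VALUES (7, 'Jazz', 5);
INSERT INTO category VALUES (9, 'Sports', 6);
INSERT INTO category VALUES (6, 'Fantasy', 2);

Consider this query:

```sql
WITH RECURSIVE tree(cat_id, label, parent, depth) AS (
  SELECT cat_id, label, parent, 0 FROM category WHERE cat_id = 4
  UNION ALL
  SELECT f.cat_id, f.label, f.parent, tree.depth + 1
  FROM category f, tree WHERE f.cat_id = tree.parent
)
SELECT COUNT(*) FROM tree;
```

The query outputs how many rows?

Base: cat_id=4 (All), parent=3, depth 0.
Iteration 1: join on cat_id=3 -> Physics (id 3, parent=2, depth 1).
Iteration 2: join on cat_id=2 -> Board (id 2, parent=1, depth 2).
Iteration 3: join on cat_id=1 -> Movies (id 1, parent=NULL, depth 3).
Iteration 4: parent is NULL; no match; recursion stops.
Total rows emitted: 4.

4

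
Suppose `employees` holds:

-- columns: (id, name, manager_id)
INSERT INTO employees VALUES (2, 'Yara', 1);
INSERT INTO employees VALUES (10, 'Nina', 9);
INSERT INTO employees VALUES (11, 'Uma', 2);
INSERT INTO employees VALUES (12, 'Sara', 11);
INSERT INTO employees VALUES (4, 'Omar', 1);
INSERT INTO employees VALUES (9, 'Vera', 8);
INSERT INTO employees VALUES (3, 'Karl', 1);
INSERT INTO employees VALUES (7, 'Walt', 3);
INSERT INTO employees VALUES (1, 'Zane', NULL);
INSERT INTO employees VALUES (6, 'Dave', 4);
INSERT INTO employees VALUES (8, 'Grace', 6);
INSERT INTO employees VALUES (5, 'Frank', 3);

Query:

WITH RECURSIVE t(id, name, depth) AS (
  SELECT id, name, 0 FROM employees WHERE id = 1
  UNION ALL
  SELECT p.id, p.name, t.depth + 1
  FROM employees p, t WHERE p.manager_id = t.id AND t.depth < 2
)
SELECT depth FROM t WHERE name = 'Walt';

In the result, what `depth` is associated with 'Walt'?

2

Base: id=1 (Zane) at depth 0.
Iteration 1: rows with manager_id in {1} -> Yara (id 2, depth 1), Karl (id 3, depth 1), Omar (id 4, depth 1).
Iteration 2: rows with manager_id in {2,3,4} -> Frank (id 5, depth 2), Dave (id 6, depth 2), Walt (id 7, depth 2), Uma (id 11, depth 2).
Iteration 3: depth < 2 fails for all current rows; recursion stops.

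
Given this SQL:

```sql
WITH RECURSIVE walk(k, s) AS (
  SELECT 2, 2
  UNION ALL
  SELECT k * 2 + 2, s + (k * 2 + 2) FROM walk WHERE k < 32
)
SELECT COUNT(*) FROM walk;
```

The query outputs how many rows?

5

Base: k=2, s=2.
Iteration 1: 2 < 32 holds -> k = 2 * 2 + 2 = 6, s = 2 + 6 = 8.
Iteration 2: 6 < 32 holds -> k = 6 * 2 + 2 = 14, s = 8 + 14 = 22.
Iteration 3: 14 < 32 holds -> k = 14 * 2 + 2 = 30, s = 22 + 30 = 52.
Iteration 4: 30 < 32 holds -> k = 30 * 2 + 2 = 62, s = 52 + 62 = 114.
Iteration 5: 62 < 32 fails; recursion stops.
Total rows emitted: 5.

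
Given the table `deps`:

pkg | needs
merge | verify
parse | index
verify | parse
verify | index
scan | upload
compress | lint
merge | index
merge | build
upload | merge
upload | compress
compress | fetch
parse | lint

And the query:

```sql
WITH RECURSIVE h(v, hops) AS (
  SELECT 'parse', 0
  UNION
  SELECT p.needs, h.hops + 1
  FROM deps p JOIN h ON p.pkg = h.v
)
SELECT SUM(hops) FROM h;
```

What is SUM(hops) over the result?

Base: (parse, hops=0).
Iteration 1: edges from {parse} -> (index, hops=1), (lint, hops=1).
Iteration 2: no outgoing edges from {index,lint}; recursion stops.
SUM(hops) = 0 + 1 + 1 = 2.

2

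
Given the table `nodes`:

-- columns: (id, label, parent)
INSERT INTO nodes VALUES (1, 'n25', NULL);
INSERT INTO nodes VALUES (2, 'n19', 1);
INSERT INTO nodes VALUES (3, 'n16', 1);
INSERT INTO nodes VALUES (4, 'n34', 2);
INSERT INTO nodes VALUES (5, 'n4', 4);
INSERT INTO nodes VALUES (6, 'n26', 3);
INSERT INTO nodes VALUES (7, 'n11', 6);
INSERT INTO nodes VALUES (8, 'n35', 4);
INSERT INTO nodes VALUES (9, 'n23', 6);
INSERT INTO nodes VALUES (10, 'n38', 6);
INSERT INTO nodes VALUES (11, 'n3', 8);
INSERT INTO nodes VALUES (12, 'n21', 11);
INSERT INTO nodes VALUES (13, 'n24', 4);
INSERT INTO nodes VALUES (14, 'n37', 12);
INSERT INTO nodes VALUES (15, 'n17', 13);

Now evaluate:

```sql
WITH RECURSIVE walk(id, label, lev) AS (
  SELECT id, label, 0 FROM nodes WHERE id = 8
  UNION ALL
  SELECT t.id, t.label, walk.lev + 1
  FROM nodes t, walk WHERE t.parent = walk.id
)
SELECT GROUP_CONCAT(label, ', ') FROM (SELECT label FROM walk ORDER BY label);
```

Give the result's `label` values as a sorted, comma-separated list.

Base: id=8 (n35) at lev 0.
Iteration 1: rows with parent in {8} -> n3 (id 11, lev 1).
Iteration 2: rows with parent in {11} -> n21 (id 12, lev 2).
Iteration 3: rows with parent in {12} -> n37 (id 14, lev 3).
Iteration 4: no rows with parent in {14}; recursion stops.

n21, n3, n35, n37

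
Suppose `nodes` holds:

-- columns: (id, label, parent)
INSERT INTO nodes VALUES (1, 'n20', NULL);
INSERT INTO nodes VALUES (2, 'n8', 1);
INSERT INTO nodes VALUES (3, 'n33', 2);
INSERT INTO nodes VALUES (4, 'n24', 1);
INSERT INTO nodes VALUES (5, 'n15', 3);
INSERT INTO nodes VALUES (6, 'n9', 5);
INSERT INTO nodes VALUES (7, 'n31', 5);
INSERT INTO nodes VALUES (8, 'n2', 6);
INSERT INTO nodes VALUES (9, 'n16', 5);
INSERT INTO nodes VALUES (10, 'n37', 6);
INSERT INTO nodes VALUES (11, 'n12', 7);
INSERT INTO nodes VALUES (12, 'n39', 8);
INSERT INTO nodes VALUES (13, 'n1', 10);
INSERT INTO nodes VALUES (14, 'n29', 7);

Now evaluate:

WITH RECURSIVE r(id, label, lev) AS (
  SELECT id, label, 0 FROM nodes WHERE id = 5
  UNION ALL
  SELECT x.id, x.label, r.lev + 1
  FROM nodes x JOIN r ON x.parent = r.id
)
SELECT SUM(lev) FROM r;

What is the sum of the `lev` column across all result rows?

17

Base: id=5 (n15) at lev 0.
Iteration 1: rows with parent in {5} -> n9 (id 6, lev 1), n31 (id 7, lev 1), n16 (id 9, lev 1).
Iteration 2: rows with parent in {6,7,9} -> n2 (id 8, lev 2), n37 (id 10, lev 2), n12 (id 11, lev 2), n29 (id 14, lev 2).
Iteration 3: rows with parent in {8,10,11,14} -> n39 (id 12, lev 3), n1 (id 13, lev 3).
Iteration 4: no rows with parent in {12,13}; recursion stops.
SUM(lev) = 0 + 1 + 1 + 1 + 2 + 2 + 2 + 2 + 3 + 3 = 17.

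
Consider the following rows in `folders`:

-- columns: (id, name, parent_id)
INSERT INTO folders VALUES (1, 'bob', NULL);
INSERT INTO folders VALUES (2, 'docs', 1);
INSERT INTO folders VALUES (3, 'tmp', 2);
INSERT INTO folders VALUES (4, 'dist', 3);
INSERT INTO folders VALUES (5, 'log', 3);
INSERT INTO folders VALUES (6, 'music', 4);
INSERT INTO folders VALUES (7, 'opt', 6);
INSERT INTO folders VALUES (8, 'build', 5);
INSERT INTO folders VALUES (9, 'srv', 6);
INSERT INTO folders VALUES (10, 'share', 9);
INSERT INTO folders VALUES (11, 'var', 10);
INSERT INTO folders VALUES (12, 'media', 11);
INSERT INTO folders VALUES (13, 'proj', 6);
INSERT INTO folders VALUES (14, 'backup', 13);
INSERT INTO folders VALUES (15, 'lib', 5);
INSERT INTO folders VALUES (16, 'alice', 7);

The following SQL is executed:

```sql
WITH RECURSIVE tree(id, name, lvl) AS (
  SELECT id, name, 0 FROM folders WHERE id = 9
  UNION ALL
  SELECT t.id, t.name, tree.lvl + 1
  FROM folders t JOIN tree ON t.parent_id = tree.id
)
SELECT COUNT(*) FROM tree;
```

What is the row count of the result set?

Base: id=9 (srv) at lvl 0.
Iteration 1: rows with parent_id in {9} -> share (id 10, lvl 1).
Iteration 2: rows with parent_id in {10} -> var (id 11, lvl 2).
Iteration 3: rows with parent_id in {11} -> media (id 12, lvl 3).
Iteration 4: no rows with parent_id in {12}; recursion stops.
Total rows emitted: 4.

4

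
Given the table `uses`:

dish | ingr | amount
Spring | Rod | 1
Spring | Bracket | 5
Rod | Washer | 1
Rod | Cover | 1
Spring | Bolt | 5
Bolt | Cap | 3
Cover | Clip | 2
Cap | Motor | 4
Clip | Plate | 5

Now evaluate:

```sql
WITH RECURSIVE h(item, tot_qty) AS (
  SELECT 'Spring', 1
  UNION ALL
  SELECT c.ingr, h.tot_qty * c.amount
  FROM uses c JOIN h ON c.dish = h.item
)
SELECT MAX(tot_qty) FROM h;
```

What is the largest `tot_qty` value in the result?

60

Base: (Spring, tot_qty=1).
Iteration 1: components of {Spring} -> Bolt = 1*5 = 5, Bracket = 1*5 = 5, Rod = 1*1 = 1.
Iteration 2: components of {Bolt,Bracket,Rod} -> Cap = 5*3 = 15, Cover = 1*1 = 1, Washer = 1*1 = 1.
Iteration 3: components of {Cap,Cover,Washer} -> Clip = 1*2 = 2, Motor = 15*4 = 60.
Iteration 4: components of {Clip,Motor} -> Plate = 2*5 = 10.
Iteration 5: no further components; recursion stops.
tot_qty values: 1, 1, 5, 5, 1, 1, 15, 2, 60, 10; the maximum is 60.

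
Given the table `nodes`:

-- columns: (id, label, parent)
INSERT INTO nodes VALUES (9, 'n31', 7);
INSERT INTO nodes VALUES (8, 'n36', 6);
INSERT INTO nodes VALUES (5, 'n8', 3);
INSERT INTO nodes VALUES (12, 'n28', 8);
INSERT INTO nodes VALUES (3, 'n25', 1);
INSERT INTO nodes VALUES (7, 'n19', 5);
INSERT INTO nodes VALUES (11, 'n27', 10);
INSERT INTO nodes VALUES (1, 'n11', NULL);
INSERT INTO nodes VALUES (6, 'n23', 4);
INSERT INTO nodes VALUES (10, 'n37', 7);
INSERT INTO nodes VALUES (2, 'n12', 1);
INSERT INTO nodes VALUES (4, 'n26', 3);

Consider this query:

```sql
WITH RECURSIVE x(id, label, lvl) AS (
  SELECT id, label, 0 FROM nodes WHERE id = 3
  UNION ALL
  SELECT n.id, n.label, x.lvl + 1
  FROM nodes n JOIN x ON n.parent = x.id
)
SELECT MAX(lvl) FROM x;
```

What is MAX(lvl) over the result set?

Base: id=3 (n25) at lvl 0.
Iteration 1: rows with parent in {3} -> n26 (id 4, lvl 1), n8 (id 5, lvl 1).
Iteration 2: rows with parent in {4,5} -> n23 (id 6, lvl 2), n19 (id 7, lvl 2).
Iteration 3: rows with parent in {6,7} -> n36 (id 8, lvl 3), n31 (id 9, lvl 3), n37 (id 10, lvl 3).
Iteration 4: rows with parent in {8,9,10} -> n27 (id 11, lvl 4), n28 (id 12, lvl 4).
Iteration 5: no rows with parent in {11,12}; recursion stops.
lvl values: 0, 1, 1, 2, 2, 3, 3, 3, 4, 4; the maximum is 4.

4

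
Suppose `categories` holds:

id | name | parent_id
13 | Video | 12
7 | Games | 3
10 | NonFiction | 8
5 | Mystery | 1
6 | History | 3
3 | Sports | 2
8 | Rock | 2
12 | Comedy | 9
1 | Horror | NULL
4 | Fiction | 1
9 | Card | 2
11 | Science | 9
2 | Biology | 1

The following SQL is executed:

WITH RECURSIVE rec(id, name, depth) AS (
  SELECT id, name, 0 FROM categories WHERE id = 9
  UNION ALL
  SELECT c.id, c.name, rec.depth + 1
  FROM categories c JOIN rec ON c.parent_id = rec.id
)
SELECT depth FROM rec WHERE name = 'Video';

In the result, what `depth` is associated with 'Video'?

2

Base: id=9 (Card) at depth 0.
Iteration 1: rows with parent_id in {9} -> Science (id 11, depth 1), Comedy (id 12, depth 1).
Iteration 2: rows with parent_id in {11,12} -> Video (id 13, depth 2).
Iteration 3: no rows with parent_id in {13}; recursion stops.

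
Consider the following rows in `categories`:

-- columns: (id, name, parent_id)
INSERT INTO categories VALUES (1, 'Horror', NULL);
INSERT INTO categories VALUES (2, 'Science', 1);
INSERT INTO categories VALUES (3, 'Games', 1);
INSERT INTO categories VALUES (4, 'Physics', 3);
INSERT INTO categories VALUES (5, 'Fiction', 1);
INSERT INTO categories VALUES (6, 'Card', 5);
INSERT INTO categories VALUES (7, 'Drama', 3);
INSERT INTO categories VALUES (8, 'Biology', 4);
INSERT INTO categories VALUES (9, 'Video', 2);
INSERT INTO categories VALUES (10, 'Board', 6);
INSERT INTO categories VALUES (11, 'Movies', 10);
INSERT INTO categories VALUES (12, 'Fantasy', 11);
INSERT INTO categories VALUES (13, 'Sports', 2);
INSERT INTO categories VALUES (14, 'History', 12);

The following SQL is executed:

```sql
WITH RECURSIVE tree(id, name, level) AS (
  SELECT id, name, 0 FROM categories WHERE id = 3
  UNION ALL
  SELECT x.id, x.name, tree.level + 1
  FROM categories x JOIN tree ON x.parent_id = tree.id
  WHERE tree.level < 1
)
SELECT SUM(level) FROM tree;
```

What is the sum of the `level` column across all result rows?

2

Base: id=3 (Games) at level 0.
Iteration 1: rows with parent_id in {3} -> Physics (id 4, level 1), Drama (id 7, level 1).
Iteration 2: level < 1 fails for all current rows; recursion stops.
SUM(level) = 0 + 1 + 1 = 2.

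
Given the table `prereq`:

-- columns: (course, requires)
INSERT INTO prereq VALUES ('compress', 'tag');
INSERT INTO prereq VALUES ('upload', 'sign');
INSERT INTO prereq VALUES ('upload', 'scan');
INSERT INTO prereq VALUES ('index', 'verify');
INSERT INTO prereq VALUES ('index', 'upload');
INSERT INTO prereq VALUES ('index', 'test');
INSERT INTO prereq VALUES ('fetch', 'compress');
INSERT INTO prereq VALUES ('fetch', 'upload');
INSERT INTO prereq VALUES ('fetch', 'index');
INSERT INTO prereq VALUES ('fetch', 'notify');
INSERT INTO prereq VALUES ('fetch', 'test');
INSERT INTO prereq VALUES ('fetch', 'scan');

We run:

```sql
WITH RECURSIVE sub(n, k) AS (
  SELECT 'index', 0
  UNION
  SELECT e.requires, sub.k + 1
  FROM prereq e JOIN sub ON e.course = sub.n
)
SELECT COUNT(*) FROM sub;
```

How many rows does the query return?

6

Base: (index, k=0).
Iteration 1: edges from {index} -> (test, k=1), (upload, k=1), (verify, k=1).
Iteration 2: edges from {test,upload,verify} -> (scan, k=2), (sign, k=2).
Iteration 3: no outgoing edges from {scan,sign}; recursion stops.
Total rows emitted: 6.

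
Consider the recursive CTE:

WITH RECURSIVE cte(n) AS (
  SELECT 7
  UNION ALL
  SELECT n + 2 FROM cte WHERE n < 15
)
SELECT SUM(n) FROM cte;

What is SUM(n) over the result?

Base: n=7.
Iteration 1: 7 < 15 holds -> n = 7 + 2 = 9.
Iteration 2: 9 < 15 holds -> n = 9 + 2 = 11.
Iteration 3: 11 < 15 holds -> n = 11 + 2 = 13.
Iteration 4: 13 < 15 holds -> n = 13 + 2 = 15.
Iteration 5: 15 < 15 fails; recursion stops.
SUM(n) = 7 + 9 + 11 + 13 + 15 = 55.

55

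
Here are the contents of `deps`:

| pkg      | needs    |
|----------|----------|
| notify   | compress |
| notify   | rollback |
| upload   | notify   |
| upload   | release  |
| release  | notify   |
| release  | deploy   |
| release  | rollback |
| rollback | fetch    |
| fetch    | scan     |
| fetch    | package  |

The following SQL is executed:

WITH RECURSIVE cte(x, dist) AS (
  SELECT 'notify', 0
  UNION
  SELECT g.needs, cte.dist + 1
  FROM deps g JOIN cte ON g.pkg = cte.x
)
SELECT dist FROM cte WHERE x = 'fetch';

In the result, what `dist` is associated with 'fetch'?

Base: (notify, dist=0).
Iteration 1: edges from {notify} -> (compress, dist=1), (rollback, dist=1).
Iteration 2: edges from {compress,rollback} -> (fetch, dist=2).
Iteration 3: edges from {fetch} -> (package, dist=3), (scan, dist=3).
Iteration 4: no outgoing edges from {package,scan}; recursion stops.

2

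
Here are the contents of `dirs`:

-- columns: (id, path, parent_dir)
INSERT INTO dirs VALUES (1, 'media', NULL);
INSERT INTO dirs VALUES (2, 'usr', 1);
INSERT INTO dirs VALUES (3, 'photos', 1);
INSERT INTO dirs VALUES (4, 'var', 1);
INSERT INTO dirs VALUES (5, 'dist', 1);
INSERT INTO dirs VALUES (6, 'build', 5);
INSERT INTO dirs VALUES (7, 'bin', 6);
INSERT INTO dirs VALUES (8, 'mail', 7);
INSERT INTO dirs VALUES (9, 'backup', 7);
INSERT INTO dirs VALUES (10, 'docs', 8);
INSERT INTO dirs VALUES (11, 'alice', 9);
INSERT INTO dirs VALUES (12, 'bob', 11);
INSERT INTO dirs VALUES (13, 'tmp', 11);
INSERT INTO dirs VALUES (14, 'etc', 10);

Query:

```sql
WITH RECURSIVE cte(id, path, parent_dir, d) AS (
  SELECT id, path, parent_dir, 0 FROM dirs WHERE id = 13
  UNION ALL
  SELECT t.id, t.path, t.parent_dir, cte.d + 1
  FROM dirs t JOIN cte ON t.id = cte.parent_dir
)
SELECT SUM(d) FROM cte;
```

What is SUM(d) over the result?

Base: id=13 (tmp), parent_dir=11, d 0.
Iteration 1: join on id=11 -> alice (id 11, parent_dir=9, d 1).
Iteration 2: join on id=9 -> backup (id 9, parent_dir=7, d 2).
Iteration 3: join on id=7 -> bin (id 7, parent_dir=6, d 3).
Iteration 4: join on id=6 -> build (id 6, parent_dir=5, d 4).
Iteration 5: join on id=5 -> dist (id 5, parent_dir=1, d 5).
Iteration 6: join on id=1 -> media (id 1, parent_dir=NULL, d 6).
Iteration 7: parent_dir is NULL; no match; recursion stops.
SUM(d) = 0 + 1 + 2 + 3 + 4 + 5 + 6 = 21.

21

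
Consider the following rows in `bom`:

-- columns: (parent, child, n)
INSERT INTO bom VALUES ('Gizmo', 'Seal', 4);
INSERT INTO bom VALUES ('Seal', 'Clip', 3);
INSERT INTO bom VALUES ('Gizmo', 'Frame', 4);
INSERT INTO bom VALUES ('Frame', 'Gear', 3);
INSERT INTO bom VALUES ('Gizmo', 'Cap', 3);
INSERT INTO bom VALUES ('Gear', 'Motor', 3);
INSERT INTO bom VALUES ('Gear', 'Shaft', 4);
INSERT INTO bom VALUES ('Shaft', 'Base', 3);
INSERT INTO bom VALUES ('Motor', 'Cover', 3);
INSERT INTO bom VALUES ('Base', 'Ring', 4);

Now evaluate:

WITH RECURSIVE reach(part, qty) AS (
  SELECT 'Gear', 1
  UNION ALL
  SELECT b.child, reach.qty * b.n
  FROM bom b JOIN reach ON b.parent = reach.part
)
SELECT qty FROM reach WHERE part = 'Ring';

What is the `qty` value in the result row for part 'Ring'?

Base: (Gear, qty=1).
Iteration 1: components of {Gear} -> Motor = 1*3 = 3, Shaft = 1*4 = 4.
Iteration 2: components of {Motor,Shaft} -> Base = 4*3 = 12, Cover = 3*3 = 9.
Iteration 3: components of {Base,Cover} -> Ring = 12*4 = 48.
Iteration 4: no further components; recursion stops.

48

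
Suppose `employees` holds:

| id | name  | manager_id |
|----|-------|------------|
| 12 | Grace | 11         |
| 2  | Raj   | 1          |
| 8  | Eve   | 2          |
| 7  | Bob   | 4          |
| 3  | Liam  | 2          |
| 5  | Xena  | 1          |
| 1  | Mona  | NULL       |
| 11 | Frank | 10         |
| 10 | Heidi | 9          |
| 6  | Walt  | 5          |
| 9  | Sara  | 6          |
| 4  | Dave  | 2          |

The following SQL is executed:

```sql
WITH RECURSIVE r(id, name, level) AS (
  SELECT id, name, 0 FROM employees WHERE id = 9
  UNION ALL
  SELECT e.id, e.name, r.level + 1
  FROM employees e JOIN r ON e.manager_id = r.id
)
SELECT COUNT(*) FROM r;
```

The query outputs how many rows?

4

Base: id=9 (Sara) at level 0.
Iteration 1: rows with manager_id in {9} -> Heidi (id 10, level 1).
Iteration 2: rows with manager_id in {10} -> Frank (id 11, level 2).
Iteration 3: rows with manager_id in {11} -> Grace (id 12, level 3).
Iteration 4: no rows with manager_id in {12}; recursion stops.
Total rows emitted: 4.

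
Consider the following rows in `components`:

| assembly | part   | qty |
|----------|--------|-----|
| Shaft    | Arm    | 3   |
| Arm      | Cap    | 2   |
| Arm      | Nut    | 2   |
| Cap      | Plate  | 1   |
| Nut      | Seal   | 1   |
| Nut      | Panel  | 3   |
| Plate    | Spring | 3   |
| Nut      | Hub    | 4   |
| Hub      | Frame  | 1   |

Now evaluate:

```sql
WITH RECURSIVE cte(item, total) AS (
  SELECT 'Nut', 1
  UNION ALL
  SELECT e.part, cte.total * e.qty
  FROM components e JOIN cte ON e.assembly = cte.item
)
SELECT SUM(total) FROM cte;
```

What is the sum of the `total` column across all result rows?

13

Base: (Nut, total=1).
Iteration 1: components of {Nut} -> Hub = 1*4 = 4, Panel = 1*3 = 3, Seal = 1*1 = 1.
Iteration 2: components of {Hub,Panel,Seal} -> Frame = 4*1 = 4.
Iteration 3: no further components; recursion stops.
SUM(total) = 1 + 1 + 3 + 4 + 4 = 13.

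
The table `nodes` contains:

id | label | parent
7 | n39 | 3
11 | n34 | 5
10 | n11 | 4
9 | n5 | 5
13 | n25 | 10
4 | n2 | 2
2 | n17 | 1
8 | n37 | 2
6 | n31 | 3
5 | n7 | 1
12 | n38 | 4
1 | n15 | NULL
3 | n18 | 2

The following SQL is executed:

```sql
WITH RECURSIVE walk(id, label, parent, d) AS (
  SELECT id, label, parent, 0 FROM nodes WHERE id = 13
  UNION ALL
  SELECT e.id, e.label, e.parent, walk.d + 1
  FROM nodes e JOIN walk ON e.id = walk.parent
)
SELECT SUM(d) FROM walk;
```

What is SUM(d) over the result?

Base: id=13 (n25), parent=10, d 0.
Iteration 1: join on id=10 -> n11 (id 10, parent=4, d 1).
Iteration 2: join on id=4 -> n2 (id 4, parent=2, d 2).
Iteration 3: join on id=2 -> n17 (id 2, parent=1, d 3).
Iteration 4: join on id=1 -> n15 (id 1, parent=NULL, d 4).
Iteration 5: parent is NULL; no match; recursion stops.
SUM(d) = 0 + 1 + 2 + 3 + 4 = 10.

10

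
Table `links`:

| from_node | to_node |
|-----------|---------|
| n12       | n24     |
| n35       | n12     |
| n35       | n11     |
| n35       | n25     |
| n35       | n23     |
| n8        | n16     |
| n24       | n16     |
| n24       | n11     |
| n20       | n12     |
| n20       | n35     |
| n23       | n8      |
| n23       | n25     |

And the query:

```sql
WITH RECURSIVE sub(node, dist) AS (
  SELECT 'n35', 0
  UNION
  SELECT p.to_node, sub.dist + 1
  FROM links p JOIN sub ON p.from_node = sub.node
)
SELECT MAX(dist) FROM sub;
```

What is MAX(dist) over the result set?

Base: (n35, dist=0).
Iteration 1: edges from {n35} -> (n11, dist=1), (n12, dist=1), (n23, dist=1), (n25, dist=1).
Iteration 2: edges from {n11,n12,n23,n25} -> (n24, dist=2), (n25, dist=2), (n8, dist=2).
Iteration 3: edges from {n24,n25,n8} -> (n11, dist=3), (n16, dist=3). [UNION drops 1 duplicate row(s)]
Iteration 4: no outgoing edges from {n11,n16}; recursion stops.
dist values: 0, 1, 1, 1, 1, 2, 2, 2, 3, 3; the maximum is 3.

3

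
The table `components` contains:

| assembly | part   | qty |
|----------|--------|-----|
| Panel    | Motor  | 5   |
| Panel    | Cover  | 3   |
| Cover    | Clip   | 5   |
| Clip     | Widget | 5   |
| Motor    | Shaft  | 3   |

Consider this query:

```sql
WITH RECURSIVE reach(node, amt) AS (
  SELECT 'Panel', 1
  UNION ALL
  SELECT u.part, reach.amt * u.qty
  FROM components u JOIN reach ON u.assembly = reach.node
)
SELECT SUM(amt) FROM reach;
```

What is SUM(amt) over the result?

Base: (Panel, amt=1).
Iteration 1: components of {Panel} -> Cover = 1*3 = 3, Motor = 1*5 = 5.
Iteration 2: components of {Cover,Motor} -> Clip = 3*5 = 15, Shaft = 5*3 = 15.
Iteration 3: components of {Clip,Shaft} -> Widget = 15*5 = 75.
Iteration 4: no further components; recursion stops.
SUM(amt) = 1 + 5 + 3 + 15 + 15 + 75 = 114.

114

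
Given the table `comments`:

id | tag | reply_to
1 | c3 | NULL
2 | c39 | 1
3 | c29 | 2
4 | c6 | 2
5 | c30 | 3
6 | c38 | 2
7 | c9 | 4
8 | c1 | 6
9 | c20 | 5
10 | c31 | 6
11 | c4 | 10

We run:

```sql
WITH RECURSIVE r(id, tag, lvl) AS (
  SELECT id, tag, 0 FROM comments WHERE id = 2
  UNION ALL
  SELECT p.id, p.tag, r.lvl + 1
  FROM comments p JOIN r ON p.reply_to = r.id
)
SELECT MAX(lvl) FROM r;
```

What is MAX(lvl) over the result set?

3

Base: id=2 (c39) at lvl 0.
Iteration 1: rows with reply_to in {2} -> c29 (id 3, lvl 1), c6 (id 4, lvl 1), c38 (id 6, lvl 1).
Iteration 2: rows with reply_to in {3,4,6} -> c30 (id 5, lvl 2), c9 (id 7, lvl 2), c1 (id 8, lvl 2), c31 (id 10, lvl 2).
Iteration 3: rows with reply_to in {5,7,8,10} -> c20 (id 9, lvl 3), c4 (id 11, lvl 3).
Iteration 4: no rows with reply_to in {9,11}; recursion stops.
lvl values: 0, 1, 1, 1, 2, 2, 2, 2, 3, 3; the maximum is 3.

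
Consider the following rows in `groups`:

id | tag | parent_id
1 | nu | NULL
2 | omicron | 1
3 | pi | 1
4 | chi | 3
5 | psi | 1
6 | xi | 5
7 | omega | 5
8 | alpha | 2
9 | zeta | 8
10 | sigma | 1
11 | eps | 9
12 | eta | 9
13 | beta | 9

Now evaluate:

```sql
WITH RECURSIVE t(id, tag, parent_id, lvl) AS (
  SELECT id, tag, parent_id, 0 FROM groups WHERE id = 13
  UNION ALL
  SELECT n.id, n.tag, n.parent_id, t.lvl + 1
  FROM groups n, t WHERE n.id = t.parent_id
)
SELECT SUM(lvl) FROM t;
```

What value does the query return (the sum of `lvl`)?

10

Base: id=13 (beta), parent_id=9, lvl 0.
Iteration 1: join on id=9 -> zeta (id 9, parent_id=8, lvl 1).
Iteration 2: join on id=8 -> alpha (id 8, parent_id=2, lvl 2).
Iteration 3: join on id=2 -> omicron (id 2, parent_id=1, lvl 3).
Iteration 4: join on id=1 -> nu (id 1, parent_id=NULL, lvl 4).
Iteration 5: parent_id is NULL; no match; recursion stops.
SUM(lvl) = 0 + 1 + 2 + 3 + 4 = 10.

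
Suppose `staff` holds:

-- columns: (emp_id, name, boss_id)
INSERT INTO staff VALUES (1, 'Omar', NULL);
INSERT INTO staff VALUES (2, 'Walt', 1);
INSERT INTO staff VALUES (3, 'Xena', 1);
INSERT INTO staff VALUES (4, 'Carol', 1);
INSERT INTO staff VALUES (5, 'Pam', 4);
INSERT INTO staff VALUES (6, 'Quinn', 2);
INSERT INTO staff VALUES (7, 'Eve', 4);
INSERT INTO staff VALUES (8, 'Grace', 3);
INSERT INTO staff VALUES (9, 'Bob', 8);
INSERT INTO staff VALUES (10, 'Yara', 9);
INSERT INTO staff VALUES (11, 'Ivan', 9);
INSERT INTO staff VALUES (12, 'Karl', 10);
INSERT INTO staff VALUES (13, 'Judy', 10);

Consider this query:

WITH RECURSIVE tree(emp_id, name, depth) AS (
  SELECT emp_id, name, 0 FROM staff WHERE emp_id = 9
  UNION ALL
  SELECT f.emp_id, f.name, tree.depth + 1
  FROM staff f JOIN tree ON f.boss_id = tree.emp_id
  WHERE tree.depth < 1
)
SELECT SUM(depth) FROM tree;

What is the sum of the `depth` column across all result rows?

2

Base: emp_id=9 (Bob) at depth 0.
Iteration 1: rows with boss_id in {9} -> Yara (id 10, depth 1), Ivan (id 11, depth 1).
Iteration 2: depth < 1 fails for all current rows; recursion stops.
SUM(depth) = 0 + 1 + 1 = 2.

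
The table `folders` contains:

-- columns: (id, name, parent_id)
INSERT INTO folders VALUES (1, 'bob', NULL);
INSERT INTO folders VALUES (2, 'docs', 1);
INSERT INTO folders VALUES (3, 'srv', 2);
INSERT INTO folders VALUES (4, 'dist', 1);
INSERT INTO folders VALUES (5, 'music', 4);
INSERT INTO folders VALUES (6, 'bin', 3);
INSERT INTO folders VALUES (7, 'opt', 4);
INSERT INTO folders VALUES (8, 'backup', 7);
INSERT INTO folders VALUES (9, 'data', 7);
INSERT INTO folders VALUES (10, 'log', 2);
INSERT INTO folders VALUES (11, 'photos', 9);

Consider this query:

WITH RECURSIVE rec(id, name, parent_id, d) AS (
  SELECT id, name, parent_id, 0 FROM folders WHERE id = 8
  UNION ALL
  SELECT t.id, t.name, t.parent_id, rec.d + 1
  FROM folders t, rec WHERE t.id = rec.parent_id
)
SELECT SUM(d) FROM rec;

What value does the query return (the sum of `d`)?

6

Base: id=8 (backup), parent_id=7, d 0.
Iteration 1: join on id=7 -> opt (id 7, parent_id=4, d 1).
Iteration 2: join on id=4 -> dist (id 4, parent_id=1, d 2).
Iteration 3: join on id=1 -> bob (id 1, parent_id=NULL, d 3).
Iteration 4: parent_id is NULL; no match; recursion stops.
SUM(d) = 0 + 1 + 2 + 3 = 6.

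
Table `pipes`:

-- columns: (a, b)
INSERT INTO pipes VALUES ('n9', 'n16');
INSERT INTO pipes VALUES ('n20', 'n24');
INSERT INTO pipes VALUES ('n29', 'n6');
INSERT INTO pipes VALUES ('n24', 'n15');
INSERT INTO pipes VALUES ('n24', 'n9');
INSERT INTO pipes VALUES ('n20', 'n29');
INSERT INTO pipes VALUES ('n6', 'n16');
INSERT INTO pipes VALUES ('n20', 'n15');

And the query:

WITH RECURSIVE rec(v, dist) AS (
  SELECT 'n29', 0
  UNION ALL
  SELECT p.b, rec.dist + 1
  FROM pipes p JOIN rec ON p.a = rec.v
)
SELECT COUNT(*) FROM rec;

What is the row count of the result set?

3

Base: (n29, dist=0).
Iteration 1: edges from {n29} -> (n6, dist=1).
Iteration 2: edges from {n6} -> (n16, dist=2).
Iteration 3: no outgoing edges from {n16}; recursion stops.
Total rows emitted: 3.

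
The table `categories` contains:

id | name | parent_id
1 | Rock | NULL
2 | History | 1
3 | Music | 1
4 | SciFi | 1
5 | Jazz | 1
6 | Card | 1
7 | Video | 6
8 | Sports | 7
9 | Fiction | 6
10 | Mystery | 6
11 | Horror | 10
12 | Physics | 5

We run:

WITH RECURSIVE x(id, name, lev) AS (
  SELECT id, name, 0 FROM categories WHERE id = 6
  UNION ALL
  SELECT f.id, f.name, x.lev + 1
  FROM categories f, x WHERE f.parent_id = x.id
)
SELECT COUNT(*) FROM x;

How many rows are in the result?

Base: id=6 (Card) at lev 0.
Iteration 1: rows with parent_id in {6} -> Video (id 7, lev 1), Fiction (id 9, lev 1), Mystery (id 10, lev 1).
Iteration 2: rows with parent_id in {7,9,10} -> Sports (id 8, lev 2), Horror (id 11, lev 2).
Iteration 3: no rows with parent_id in {8,11}; recursion stops.
Total rows emitted: 6.

6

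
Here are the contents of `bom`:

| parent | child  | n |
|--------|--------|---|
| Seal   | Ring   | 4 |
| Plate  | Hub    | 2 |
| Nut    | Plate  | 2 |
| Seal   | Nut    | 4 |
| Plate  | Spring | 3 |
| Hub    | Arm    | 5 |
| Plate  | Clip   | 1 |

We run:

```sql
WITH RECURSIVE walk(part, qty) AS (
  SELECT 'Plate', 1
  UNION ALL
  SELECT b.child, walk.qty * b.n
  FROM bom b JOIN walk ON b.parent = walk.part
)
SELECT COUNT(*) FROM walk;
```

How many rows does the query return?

Base: (Plate, qty=1).
Iteration 1: components of {Plate} -> Clip = 1*1 = 1, Hub = 1*2 = 2, Spring = 1*3 = 3.
Iteration 2: components of {Clip,Hub,Spring} -> Arm = 2*5 = 10.
Iteration 3: no further components; recursion stops.
Total rows emitted: 5.

5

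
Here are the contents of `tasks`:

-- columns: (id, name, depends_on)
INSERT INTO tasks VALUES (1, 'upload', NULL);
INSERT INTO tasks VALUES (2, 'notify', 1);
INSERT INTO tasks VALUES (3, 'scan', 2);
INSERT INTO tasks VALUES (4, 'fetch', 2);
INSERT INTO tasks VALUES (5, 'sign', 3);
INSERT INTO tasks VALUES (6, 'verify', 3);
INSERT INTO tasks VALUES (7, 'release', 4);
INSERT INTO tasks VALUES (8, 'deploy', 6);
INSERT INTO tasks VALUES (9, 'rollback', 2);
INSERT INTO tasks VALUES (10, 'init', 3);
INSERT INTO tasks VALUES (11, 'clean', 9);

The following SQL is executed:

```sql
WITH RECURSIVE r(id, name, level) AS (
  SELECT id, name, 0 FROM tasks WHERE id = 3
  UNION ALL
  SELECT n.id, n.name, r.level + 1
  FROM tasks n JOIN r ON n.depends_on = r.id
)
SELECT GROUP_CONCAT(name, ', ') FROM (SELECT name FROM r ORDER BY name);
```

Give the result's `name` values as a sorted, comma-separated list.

deploy, init, scan, sign, verify

Base: id=3 (scan) at level 0.
Iteration 1: rows with depends_on in {3} -> sign (id 5, level 1), verify (id 6, level 1), init (id 10, level 1).
Iteration 2: rows with depends_on in {5,6,10} -> deploy (id 8, level 2).
Iteration 3: no rows with depends_on in {8}; recursion stops.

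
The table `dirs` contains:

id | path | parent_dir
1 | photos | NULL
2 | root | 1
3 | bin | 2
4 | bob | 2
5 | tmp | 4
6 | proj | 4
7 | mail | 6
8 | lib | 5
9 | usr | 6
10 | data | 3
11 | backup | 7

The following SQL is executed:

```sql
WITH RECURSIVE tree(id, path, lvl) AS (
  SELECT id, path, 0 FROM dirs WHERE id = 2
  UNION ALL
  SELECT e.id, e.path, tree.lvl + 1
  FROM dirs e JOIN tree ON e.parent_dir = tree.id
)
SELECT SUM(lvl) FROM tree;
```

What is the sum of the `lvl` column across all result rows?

Base: id=2 (root) at lvl 0.
Iteration 1: rows with parent_dir in {2} -> bin (id 3, lvl 1), bob (id 4, lvl 1).
Iteration 2: rows with parent_dir in {3,4} -> tmp (id 5, lvl 2), proj (id 6, lvl 2), data (id 10, lvl 2).
Iteration 3: rows with parent_dir in {5,6,10} -> mail (id 7, lvl 3), lib (id 8, lvl 3), usr (id 9, lvl 3).
Iteration 4: rows with parent_dir in {7,8,9} -> backup (id 11, lvl 4).
Iteration 5: no rows with parent_dir in {11}; recursion stops.
SUM(lvl) = 0 + 1 + 1 + 2 + 2 + 2 + 3 + 3 + 3 + 4 = 21.

21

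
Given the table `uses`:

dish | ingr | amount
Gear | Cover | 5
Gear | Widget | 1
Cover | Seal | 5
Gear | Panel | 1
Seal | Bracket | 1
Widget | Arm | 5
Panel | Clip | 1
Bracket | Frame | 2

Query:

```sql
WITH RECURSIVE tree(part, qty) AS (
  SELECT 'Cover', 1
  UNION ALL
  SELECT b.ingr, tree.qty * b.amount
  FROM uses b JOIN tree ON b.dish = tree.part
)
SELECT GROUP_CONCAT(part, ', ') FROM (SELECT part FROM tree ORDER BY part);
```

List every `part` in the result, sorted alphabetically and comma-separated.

Base: (Cover, qty=1).
Iteration 1: components of {Cover} -> Seal = 1*5 = 5.
Iteration 2: components of {Seal} -> Bracket = 5*1 = 5.
Iteration 3: components of {Bracket} -> Frame = 5*2 = 10.
Iteration 4: no further components; recursion stops.

Bracket, Cover, Frame, Seal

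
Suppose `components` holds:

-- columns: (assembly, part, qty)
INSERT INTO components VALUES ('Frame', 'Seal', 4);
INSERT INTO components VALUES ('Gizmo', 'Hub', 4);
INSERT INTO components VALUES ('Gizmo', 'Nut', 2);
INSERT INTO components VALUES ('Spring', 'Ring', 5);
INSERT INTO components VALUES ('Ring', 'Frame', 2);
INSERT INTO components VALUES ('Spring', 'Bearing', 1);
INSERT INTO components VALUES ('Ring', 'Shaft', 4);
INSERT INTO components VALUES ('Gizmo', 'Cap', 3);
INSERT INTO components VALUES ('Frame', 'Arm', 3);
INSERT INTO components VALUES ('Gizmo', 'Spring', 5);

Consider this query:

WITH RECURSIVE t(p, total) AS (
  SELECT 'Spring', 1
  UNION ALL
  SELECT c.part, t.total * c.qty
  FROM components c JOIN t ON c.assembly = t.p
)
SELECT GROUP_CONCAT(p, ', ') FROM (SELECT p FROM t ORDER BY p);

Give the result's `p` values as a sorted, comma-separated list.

Base: (Spring, total=1).
Iteration 1: components of {Spring} -> Bearing = 1*1 = 1, Ring = 1*5 = 5.
Iteration 2: components of {Bearing,Ring} -> Frame = 5*2 = 10, Shaft = 5*4 = 20.
Iteration 3: components of {Frame,Shaft} -> Arm = 10*3 = 30, Seal = 10*4 = 40.
Iteration 4: no further components; recursion stops.

Arm, Bearing, Frame, Ring, Seal, Shaft, Spring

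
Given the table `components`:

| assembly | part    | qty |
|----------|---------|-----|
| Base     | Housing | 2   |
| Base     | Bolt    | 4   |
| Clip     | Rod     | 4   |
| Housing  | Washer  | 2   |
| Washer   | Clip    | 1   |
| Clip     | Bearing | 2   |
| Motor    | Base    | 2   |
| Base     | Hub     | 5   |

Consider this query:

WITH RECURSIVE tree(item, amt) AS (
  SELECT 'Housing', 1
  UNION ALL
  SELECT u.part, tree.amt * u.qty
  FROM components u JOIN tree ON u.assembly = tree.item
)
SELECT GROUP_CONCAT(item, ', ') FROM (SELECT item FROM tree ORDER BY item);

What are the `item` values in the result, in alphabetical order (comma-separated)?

Base: (Housing, amt=1).
Iteration 1: components of {Housing} -> Washer = 1*2 = 2.
Iteration 2: components of {Washer} -> Clip = 2*1 = 2.
Iteration 3: components of {Clip} -> Bearing = 2*2 = 4, Rod = 2*4 = 8.
Iteration 4: no further components; recursion stops.

Bearing, Clip, Housing, Rod, Washer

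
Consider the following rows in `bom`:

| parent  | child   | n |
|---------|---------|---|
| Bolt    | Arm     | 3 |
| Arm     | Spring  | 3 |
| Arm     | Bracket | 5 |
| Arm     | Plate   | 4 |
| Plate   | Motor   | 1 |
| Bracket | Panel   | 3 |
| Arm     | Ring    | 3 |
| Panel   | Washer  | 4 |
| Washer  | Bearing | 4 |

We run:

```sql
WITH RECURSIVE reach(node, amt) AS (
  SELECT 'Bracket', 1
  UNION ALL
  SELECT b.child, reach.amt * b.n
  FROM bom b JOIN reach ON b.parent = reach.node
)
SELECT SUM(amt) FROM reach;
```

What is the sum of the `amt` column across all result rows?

64

Base: (Bracket, amt=1).
Iteration 1: components of {Bracket} -> Panel = 1*3 = 3.
Iteration 2: components of {Panel} -> Washer = 3*4 = 12.
Iteration 3: components of {Washer} -> Bearing = 12*4 = 48.
Iteration 4: no further components; recursion stops.
SUM(amt) = 1 + 3 + 12 + 48 = 64.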